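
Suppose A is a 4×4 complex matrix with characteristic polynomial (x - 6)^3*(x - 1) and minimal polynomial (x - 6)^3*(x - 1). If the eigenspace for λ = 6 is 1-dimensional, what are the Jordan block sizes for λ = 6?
Block sizes for λ = 6: [3]

Step 1 — from the characteristic polynomial, algebraic multiplicity of λ = 6 is 3. From dim ker(A − (6)·I) = 1, there are exactly 1 Jordan blocks for λ = 6.
Step 2 — from the minimal polynomial, the factor (x − 6)^3 tells us the largest block for λ = 6 has size 3.
Step 3 — with total size 3, 1 blocks, and largest block 3, the block sizes (in nonincreasing order) are [3].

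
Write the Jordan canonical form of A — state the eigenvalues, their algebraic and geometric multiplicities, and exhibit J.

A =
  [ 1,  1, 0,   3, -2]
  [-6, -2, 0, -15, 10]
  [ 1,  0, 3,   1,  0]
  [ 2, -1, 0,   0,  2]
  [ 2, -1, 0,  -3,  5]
J_2(-1) ⊕ J_2(3) ⊕ J_1(3)

The characteristic polynomial is
  det(x·I − A) = x^5 - 7*x^4 + 10*x^3 + 18*x^2 - 27*x - 27 = (x - 3)^3*(x + 1)^2

Eigenvalues and multiplicities (the geometric multiplicity of λ is n − rank(A − λI), which equals the number of Jordan blocks for λ):
  λ = -1: algebraic multiplicity = 2, geometric multiplicity = 1
  λ = 3: algebraic multiplicity = 3, geometric multiplicity = 2

Determining the block sizes for each eigenvalue:
  λ = -1: one block (gm = 1), so the single block has size am = 2 → block sizes [2]
  λ = 3: 2 blocks summing to 3 forces exactly one block of size 2 and the rest size 1 → block sizes [2, 1]

Assembling the blocks gives a Jordan form
J =
  [-1,  1, 0, 0, 0]
  [ 0, -1, 0, 0, 0]
  [ 0,  0, 3, 1, 0]
  [ 0,  0, 0, 3, 0]
  [ 0,  0, 0, 0, 3]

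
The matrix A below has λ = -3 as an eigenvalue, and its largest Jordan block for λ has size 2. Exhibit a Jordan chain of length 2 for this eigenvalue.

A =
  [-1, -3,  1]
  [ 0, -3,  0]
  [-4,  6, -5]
A Jordan chain for λ = -3 of length 2:
v_1 = (2, 0, -4)ᵀ
v_2 = (1, 0, 0)ᵀ

Let N = A − (-3)·I. We want v_2 with N^2 v_2 = 0 but N^1 v_2 ≠ 0; then v_{j-1} := N · v_j for j = 2, …, 2.

Pick v_2 = (1, 0, 0)ᵀ.
Then v_1 = N · v_2 = (2, 0, -4)ᵀ.

Sanity check: (A − (-3)·I) v_1 = (0, 0, 0)ᵀ = 0. ✓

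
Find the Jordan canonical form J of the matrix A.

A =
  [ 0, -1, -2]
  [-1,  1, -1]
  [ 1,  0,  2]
J_3(1)

The characteristic polynomial is
  det(x·I − A) = x^3 - 3*x^2 + 3*x - 1 = (x - 1)^3

Eigenvalues and multiplicities (the geometric multiplicity of λ is n − rank(A − λI), which equals the number of Jordan blocks for λ):
  λ = 1: algebraic multiplicity = 3, geometric multiplicity = 1

Determining the block sizes for each eigenvalue:
  λ = 1: one block (gm = 1), so the single block has size am = 3 → block sizes [3]

Assembling the blocks gives a Jordan form
J =
  [1, 1, 0]
  [0, 1, 1]
  [0, 0, 1]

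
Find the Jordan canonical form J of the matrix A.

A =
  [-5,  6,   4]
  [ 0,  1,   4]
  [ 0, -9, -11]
J_2(-5) ⊕ J_1(-5)

The characteristic polynomial is
  det(x·I − A) = x^3 + 15*x^2 + 75*x + 125 = (x + 5)^3

Eigenvalues and multiplicities (the geometric multiplicity of λ is n − rank(A − λI), which equals the number of Jordan blocks for λ):
  λ = -5: algebraic multiplicity = 3, geometric multiplicity = 2

Determining the block sizes for each eigenvalue:
  λ = -5: 2 blocks summing to 3 forces exactly one block of size 2 and the rest size 1 → block sizes [2, 1]

Assembling the blocks gives a Jordan form
J =
  [-5,  1,  0]
  [ 0, -5,  0]
  [ 0,  0, -5]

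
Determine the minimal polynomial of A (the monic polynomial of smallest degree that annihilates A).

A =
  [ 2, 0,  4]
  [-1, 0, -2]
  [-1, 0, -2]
x^2

The characteristic polynomial is χ_A(x) = x^3, so the eigenvalues are known. The minimal polynomial is
  m_A(x) = Π_λ (x − λ)^{k_λ}
where k_λ is the size of the *largest* Jordan block for λ (equivalently, the smallest k with (A − λI)^k v = 0 for every generalised eigenvector v of λ).

  λ = 0: largest Jordan block has size 2, contributing (x − 0)^2

So m_A(x) = x^2 = x^2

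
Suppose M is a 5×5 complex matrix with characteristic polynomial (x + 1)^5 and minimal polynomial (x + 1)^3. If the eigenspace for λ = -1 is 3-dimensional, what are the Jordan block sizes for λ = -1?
Block sizes for λ = -1: [3, 1, 1]

Step 1 — from the characteristic polynomial, algebraic multiplicity of λ = -1 is 5. From dim ker(M − (-1)·I) = 3, there are exactly 3 Jordan blocks for λ = -1.
Step 2 — from the minimal polynomial, the factor (x + 1)^3 tells us the largest block for λ = -1 has size 3.
Step 3 — with total size 5, 3 blocks, and largest block 3, the block sizes (in nonincreasing order) are [3, 1, 1].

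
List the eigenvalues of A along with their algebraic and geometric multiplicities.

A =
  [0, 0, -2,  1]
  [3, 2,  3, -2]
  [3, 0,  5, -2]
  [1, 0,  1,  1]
λ = 2: alg = 4, geom = 2

Step 1 — factor the characteristic polynomial to read off the algebraic multiplicities:
  χ_A(x) = (x - 2)^4

Step 2 — compute geometric multiplicities via the rank-nullity identity g(λ) = n − rank(A − λI):
  rank(A − (2)·I) = 2, so dim ker(A − (2)·I) = n − 2 = 2

Summary:
  λ = 2: algebraic multiplicity = 4, geometric multiplicity = 2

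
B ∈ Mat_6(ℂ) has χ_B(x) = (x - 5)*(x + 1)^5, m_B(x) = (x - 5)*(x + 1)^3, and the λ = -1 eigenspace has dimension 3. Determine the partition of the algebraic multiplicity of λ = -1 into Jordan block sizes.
Block sizes for λ = -1: [3, 1, 1]

Step 1 — from the characteristic polynomial, algebraic multiplicity of λ = -1 is 5. From dim ker(B − (-1)·I) = 3, there are exactly 3 Jordan blocks for λ = -1.
Step 2 — from the minimal polynomial, the factor (x + 1)^3 tells us the largest block for λ = -1 has size 3.
Step 3 — with total size 5, 3 blocks, and largest block 3, the block sizes (in nonincreasing order) are [3, 1, 1].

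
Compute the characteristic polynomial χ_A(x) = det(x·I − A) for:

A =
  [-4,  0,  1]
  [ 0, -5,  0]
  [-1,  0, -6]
x^3 + 15*x^2 + 75*x + 125

Expanding det(x·I − A) (e.g. by cofactor expansion or by noting that A is similar to its Jordan form J, which has the same characteristic polynomial as A) gives
  χ_A(x) = x^3 + 15*x^2 + 75*x + 125
which factors as (x + 5)^3. The eigenvalues (with algebraic multiplicities) are λ = -5 with multiplicity 3.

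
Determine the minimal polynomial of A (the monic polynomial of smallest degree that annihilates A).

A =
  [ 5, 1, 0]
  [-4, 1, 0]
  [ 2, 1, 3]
x^2 - 6*x + 9

The characteristic polynomial is χ_A(x) = (x - 3)^3, so the eigenvalues are known. The minimal polynomial is
  m_A(x) = Π_λ (x − λ)^{k_λ}
where k_λ is the size of the *largest* Jordan block for λ (equivalently, the smallest k with (A − λI)^k v = 0 for every generalised eigenvector v of λ).

  λ = 3: largest Jordan block has size 2, contributing (x − 3)^2

So m_A(x) = (x - 3)^2 = x^2 - 6*x + 9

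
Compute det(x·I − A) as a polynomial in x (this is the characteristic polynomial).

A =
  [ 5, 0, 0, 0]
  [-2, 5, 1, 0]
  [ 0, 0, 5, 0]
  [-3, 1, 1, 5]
x^4 - 20*x^3 + 150*x^2 - 500*x + 625

Expanding det(x·I − A) (e.g. by cofactor expansion or by noting that A is similar to its Jordan form J, which has the same characteristic polynomial as A) gives
  χ_A(x) = x^4 - 20*x^3 + 150*x^2 - 500*x + 625
which factors as (x - 5)^4. The eigenvalues (with algebraic multiplicities) are λ = 5 with multiplicity 4.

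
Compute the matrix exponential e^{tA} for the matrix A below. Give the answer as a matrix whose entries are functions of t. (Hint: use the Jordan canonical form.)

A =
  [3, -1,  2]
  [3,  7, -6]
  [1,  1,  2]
e^{tA} =
  [-t*exp(4*t) + exp(4*t), -t*exp(4*t), 2*t*exp(4*t)]
  [3*t*exp(4*t), 3*t*exp(4*t) + exp(4*t), -6*t*exp(4*t)]
  [t*exp(4*t), t*exp(4*t), -2*t*exp(4*t) + exp(4*t)]

Strategy: write A = P · J · P⁻¹ where J is a Jordan canonical form, so e^{tA} = P · e^{tJ} · P⁻¹, and e^{tJ} can be computed block-by-block.

A has Jordan form
J =
  [4, 1, 0]
  [0, 4, 0]
  [0, 0, 4]
(up to reordering of blocks).

Per-block formulas:
  For a 1×1 block at λ = 4: exp(t · [4]) = [e^(4t)].
  For a 2×2 Jordan block J_2(4): exp(t · J_2(4)) = e^(4t)·(I + t·N), where N is the 2×2 nilpotent shift.

After assembling e^{tJ} and conjugating by P, we get:

e^{tA} =
  [-t*exp(4*t) + exp(4*t), -t*exp(4*t), 2*t*exp(4*t)]
  [3*t*exp(4*t), 3*t*exp(4*t) + exp(4*t), -6*t*exp(4*t)]
  [t*exp(4*t), t*exp(4*t), -2*t*exp(4*t) + exp(4*t)]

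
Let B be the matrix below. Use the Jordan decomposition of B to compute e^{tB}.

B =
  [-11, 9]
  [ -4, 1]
e^{tB} =
  [-6*t*exp(-5*t) + exp(-5*t), 9*t*exp(-5*t)]
  [-4*t*exp(-5*t), 6*t*exp(-5*t) + exp(-5*t)]

Strategy: write B = P · J · P⁻¹ where J is a Jordan canonical form, so e^{tB} = P · e^{tJ} · P⁻¹, and e^{tJ} can be computed block-by-block.

B has Jordan form
J =
  [-5,  1]
  [ 0, -5]
(up to reordering of blocks).

Per-block formulas:
  For a 2×2 Jordan block J_2(-5): exp(t · J_2(-5)) = e^(-5t)·(I + t·N), where N is the 2×2 nilpotent shift.

After assembling e^{tJ} and conjugating by P, we get:

e^{tB} =
  [-6*t*exp(-5*t) + exp(-5*t), 9*t*exp(-5*t)]
  [-4*t*exp(-5*t), 6*t*exp(-5*t) + exp(-5*t)]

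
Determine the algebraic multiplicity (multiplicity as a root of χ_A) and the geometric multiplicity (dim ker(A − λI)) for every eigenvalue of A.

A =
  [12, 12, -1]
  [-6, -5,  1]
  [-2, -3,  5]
λ = 4: alg = 3, geom = 1

Step 1 — factor the characteristic polynomial to read off the algebraic multiplicities:
  χ_A(x) = (x - 4)^3

Step 2 — compute geometric multiplicities via the rank-nullity identity g(λ) = n − rank(A − λI):
  rank(A − (4)·I) = 2, so dim ker(A − (4)·I) = n − 2 = 1

Summary:
  λ = 4: algebraic multiplicity = 3, geometric multiplicity = 1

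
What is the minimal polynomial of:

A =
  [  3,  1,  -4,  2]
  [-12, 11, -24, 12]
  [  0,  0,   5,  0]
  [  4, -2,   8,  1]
x^2 - 10*x + 25

The characteristic polynomial is χ_A(x) = (x - 5)^4, so the eigenvalues are known. The minimal polynomial is
  m_A(x) = Π_λ (x − λ)^{k_λ}
where k_λ is the size of the *largest* Jordan block for λ (equivalently, the smallest k with (A − λI)^k v = 0 for every generalised eigenvector v of λ).

  λ = 5: largest Jordan block has size 2, contributing (x − 5)^2

So m_A(x) = (x - 5)^2 = x^2 - 10*x + 25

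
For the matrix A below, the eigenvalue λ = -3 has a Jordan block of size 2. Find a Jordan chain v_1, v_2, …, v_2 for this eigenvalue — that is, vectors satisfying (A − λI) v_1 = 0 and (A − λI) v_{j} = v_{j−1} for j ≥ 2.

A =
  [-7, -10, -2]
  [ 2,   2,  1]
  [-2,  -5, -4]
A Jordan chain for λ = -3 of length 2:
v_1 = (-4, 2, -2)ᵀ
v_2 = (1, 0, 0)ᵀ

Let N = A − (-3)·I. We want v_2 with N^2 v_2 = 0 but N^1 v_2 ≠ 0; then v_{j-1} := N · v_j for j = 2, …, 2.

Pick v_2 = (1, 0, 0)ᵀ.
Then v_1 = N · v_2 = (-4, 2, -2)ᵀ.

Sanity check: (A − (-3)·I) v_1 = (0, 0, 0)ᵀ = 0. ✓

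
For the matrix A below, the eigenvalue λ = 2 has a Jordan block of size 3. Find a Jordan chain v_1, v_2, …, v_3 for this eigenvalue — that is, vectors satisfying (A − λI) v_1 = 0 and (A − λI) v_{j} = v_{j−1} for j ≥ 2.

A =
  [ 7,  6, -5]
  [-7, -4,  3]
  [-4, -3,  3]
A Jordan chain for λ = 2 of length 3:
v_1 = (3, -5, -3)ᵀ
v_2 = (5, -7, -4)ᵀ
v_3 = (1, 0, 0)ᵀ

Let N = A − (2)·I. We want v_3 with N^3 v_3 = 0 but N^2 v_3 ≠ 0; then v_{j-1} := N · v_j for j = 3, …, 2.

Pick v_3 = (1, 0, 0)ᵀ.
Then v_2 = N · v_3 = (5, -7, -4)ᵀ.
Then v_1 = N · v_2 = (3, -5, -3)ᵀ.

Sanity check: (A − (2)·I) v_1 = (0, 0, 0)ᵀ = 0. ✓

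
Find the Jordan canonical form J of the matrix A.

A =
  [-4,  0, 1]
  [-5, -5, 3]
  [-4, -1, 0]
J_3(-3)

The characteristic polynomial is
  det(x·I − A) = x^3 + 9*x^2 + 27*x + 27 = (x + 3)^3

Eigenvalues and multiplicities (the geometric multiplicity of λ is n − rank(A − λI), which equals the number of Jordan blocks for λ):
  λ = -3: algebraic multiplicity = 3, geometric multiplicity = 1

Determining the block sizes for each eigenvalue:
  λ = -3: one block (gm = 1), so the single block has size am = 3 → block sizes [3]

Assembling the blocks gives a Jordan form
J =
  [-3,  1,  0]
  [ 0, -3,  1]
  [ 0,  0, -3]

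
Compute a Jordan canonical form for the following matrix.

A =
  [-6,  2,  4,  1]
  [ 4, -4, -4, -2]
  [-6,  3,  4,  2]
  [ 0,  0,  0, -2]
J_2(-2) ⊕ J_2(-2)

The characteristic polynomial is
  det(x·I − A) = x^4 + 8*x^3 + 24*x^2 + 32*x + 16 = (x + 2)^4

Eigenvalues and multiplicities (the geometric multiplicity of λ is n − rank(A − λI), which equals the number of Jordan blocks for λ):
  λ = -2: algebraic multiplicity = 4, geometric multiplicity = 2

Determining the block sizes for each eigenvalue:
  λ = -2: with am = 4 and gm = 2, the partition is not yet determined (e.g. several partitions of 4 into 2 parts exist). Let N = A − (-2)·I. Computing rank(N^1) = 2, rank(N^2) = 0; the number of blocks of size ≥ j is rank(N^{j−1}) − rank(N^j), giving [2, 2]. So we have 2 block(s) of size 2 → block sizes [2, 2]

Assembling the blocks gives a Jordan form
J =
  [-2,  1,  0,  0]
  [ 0, -2,  0,  0]
  [ 0,  0, -2,  1]
  [ 0,  0,  0, -2]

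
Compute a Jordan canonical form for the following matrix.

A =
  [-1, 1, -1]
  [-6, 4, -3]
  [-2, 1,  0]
J_2(1) ⊕ J_1(1)

The characteristic polynomial is
  det(x·I − A) = x^3 - 3*x^2 + 3*x - 1 = (x - 1)^3

Eigenvalues and multiplicities (the geometric multiplicity of λ is n − rank(A − λI), which equals the number of Jordan blocks for λ):
  λ = 1: algebraic multiplicity = 3, geometric multiplicity = 2

Determining the block sizes for each eigenvalue:
  λ = 1: 2 blocks summing to 3 forces exactly one block of size 2 and the rest size 1 → block sizes [2, 1]

Assembling the blocks gives a Jordan form
J =
  [1, 1, 0]
  [0, 1, 0]
  [0, 0, 1]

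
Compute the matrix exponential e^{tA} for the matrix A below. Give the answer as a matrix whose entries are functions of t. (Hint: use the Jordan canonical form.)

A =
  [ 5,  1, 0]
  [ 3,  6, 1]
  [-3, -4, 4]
e^{tA} =
  [3*t^2*exp(5*t)/2 + exp(5*t), t^2*exp(5*t)/2 + t*exp(5*t), t^2*exp(5*t)/2]
  [3*t*exp(5*t), t*exp(5*t) + exp(5*t), t*exp(5*t)]
  [-9*t^2*exp(5*t)/2 - 3*t*exp(5*t), -3*t^2*exp(5*t)/2 - 4*t*exp(5*t), -3*t^2*exp(5*t)/2 - t*exp(5*t) + exp(5*t)]

Strategy: write A = P · J · P⁻¹ where J is a Jordan canonical form, so e^{tA} = P · e^{tJ} · P⁻¹, and e^{tJ} can be computed block-by-block.

A has Jordan form
J =
  [5, 1, 0]
  [0, 5, 1]
  [0, 0, 5]
(up to reordering of blocks).

Per-block formulas:
  For a 3×3 Jordan block J_3(5): exp(t · J_3(5)) = e^(5t)·(I + t·N + (t^2/2)·N^2), where N is the 3×3 nilpotent shift.

After assembling e^{tJ} and conjugating by P, we get:

e^{tA} =
  [3*t^2*exp(5*t)/2 + exp(5*t), t^2*exp(5*t)/2 + t*exp(5*t), t^2*exp(5*t)/2]
  [3*t*exp(5*t), t*exp(5*t) + exp(5*t), t*exp(5*t)]
  [-9*t^2*exp(5*t)/2 - 3*t*exp(5*t), -3*t^2*exp(5*t)/2 - 4*t*exp(5*t), -3*t^2*exp(5*t)/2 - t*exp(5*t) + exp(5*t)]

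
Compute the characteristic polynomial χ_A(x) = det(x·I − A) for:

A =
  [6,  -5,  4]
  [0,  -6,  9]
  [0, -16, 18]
x^3 - 18*x^2 + 108*x - 216

Expanding det(x·I − A) (e.g. by cofactor expansion or by noting that A is similar to its Jordan form J, which has the same characteristic polynomial as A) gives
  χ_A(x) = x^3 - 18*x^2 + 108*x - 216
which factors as (x - 6)^3. The eigenvalues (with algebraic multiplicities) are λ = 6 with multiplicity 3.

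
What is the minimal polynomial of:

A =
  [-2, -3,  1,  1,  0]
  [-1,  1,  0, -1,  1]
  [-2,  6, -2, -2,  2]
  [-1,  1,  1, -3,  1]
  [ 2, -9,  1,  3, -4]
x^3 + 6*x^2 + 12*x + 8

The characteristic polynomial is χ_A(x) = (x + 2)^5, so the eigenvalues are known. The minimal polynomial is
  m_A(x) = Π_λ (x − λ)^{k_λ}
where k_λ is the size of the *largest* Jordan block for λ (equivalently, the smallest k with (A − λI)^k v = 0 for every generalised eigenvector v of λ).

  λ = -2: largest Jordan block has size 3, contributing (x + 2)^3

So m_A(x) = (x + 2)^3 = x^3 + 6*x^2 + 12*x + 8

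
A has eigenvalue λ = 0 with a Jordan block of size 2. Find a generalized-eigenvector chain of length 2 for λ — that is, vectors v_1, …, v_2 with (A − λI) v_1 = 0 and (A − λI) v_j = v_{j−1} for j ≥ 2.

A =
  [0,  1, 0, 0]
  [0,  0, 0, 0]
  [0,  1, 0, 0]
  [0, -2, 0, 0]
A Jordan chain for λ = 0 of length 2:
v_1 = (1, 0, 1, -2)ᵀ
v_2 = (0, 1, 0, 0)ᵀ

Let N = A − (0)·I. We want v_2 with N^2 v_2 = 0 but N^1 v_2 ≠ 0; then v_{j-1} := N · v_j for j = 2, …, 2.

Pick v_2 = (0, 1, 0, 0)ᵀ.
Then v_1 = N · v_2 = (1, 0, 1, -2)ᵀ.

Sanity check: (A − (0)·I) v_1 = (0, 0, 0, 0)ᵀ = 0. ✓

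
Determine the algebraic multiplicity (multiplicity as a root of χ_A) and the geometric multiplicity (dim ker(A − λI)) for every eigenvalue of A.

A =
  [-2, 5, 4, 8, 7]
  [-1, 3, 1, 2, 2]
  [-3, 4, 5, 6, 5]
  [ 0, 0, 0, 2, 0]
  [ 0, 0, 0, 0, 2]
λ = 2: alg = 5, geom = 3

Step 1 — factor the characteristic polynomial to read off the algebraic multiplicities:
  χ_A(x) = (x - 2)^5

Step 2 — compute geometric multiplicities via the rank-nullity identity g(λ) = n − rank(A − λI):
  rank(A − (2)·I) = 2, so dim ker(A − (2)·I) = n − 2 = 3

Summary:
  λ = 2: algebraic multiplicity = 5, geometric multiplicity = 3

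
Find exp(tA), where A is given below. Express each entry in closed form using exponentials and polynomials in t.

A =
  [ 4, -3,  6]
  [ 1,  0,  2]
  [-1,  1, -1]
e^{tA} =
  [3*t*exp(t) + exp(t), -3*t*exp(t), 6*t*exp(t)]
  [t*exp(t), -t*exp(t) + exp(t), 2*t*exp(t)]
  [-t*exp(t), t*exp(t), -2*t*exp(t) + exp(t)]

Strategy: write A = P · J · P⁻¹ where J is a Jordan canonical form, so e^{tA} = P · e^{tJ} · P⁻¹, and e^{tJ} can be computed block-by-block.

A has Jordan form
J =
  [1, 1, 0]
  [0, 1, 0]
  [0, 0, 1]
(up to reordering of blocks).

Per-block formulas:
  For a 1×1 block at λ = 1: exp(t · [1]) = [e^(1t)].
  For a 2×2 Jordan block J_2(1): exp(t · J_2(1)) = e^(1t)·(I + t·N), where N is the 2×2 nilpotent shift.

After assembling e^{tJ} and conjugating by P, we get:

e^{tA} =
  [3*t*exp(t) + exp(t), -3*t*exp(t), 6*t*exp(t)]
  [t*exp(t), -t*exp(t) + exp(t), 2*t*exp(t)]
  [-t*exp(t), t*exp(t), -2*t*exp(t) + exp(t)]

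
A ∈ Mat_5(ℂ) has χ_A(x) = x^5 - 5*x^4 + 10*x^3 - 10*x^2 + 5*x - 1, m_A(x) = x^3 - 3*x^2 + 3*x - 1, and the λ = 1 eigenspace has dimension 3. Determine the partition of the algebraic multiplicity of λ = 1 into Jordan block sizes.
Block sizes for λ = 1: [3, 1, 1]

Step 1 — from the characteristic polynomial, algebraic multiplicity of λ = 1 is 5. From dim ker(A − (1)·I) = 3, there are exactly 3 Jordan blocks for λ = 1.
Step 2 — from the minimal polynomial, the factor (x − 1)^3 tells us the largest block for λ = 1 has size 3.
Step 3 — with total size 5, 3 blocks, and largest block 3, the block sizes (in nonincreasing order) are [3, 1, 1].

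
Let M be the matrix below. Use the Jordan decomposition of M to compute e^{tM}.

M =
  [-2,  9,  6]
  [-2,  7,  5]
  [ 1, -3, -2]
e^{tM} =
  [-3*t^2*exp(t)/2 - 3*t*exp(t) + exp(t), 9*t^2*exp(t)/2 + 9*t*exp(t), 9*t^2*exp(t)/2 + 6*t*exp(t)]
  [-t^2*exp(t)/2 - 2*t*exp(t), 3*t^2*exp(t)/2 + 6*t*exp(t) + exp(t), 3*t^2*exp(t)/2 + 5*t*exp(t)]
  [t*exp(t), -3*t*exp(t), -3*t*exp(t) + exp(t)]

Strategy: write M = P · J · P⁻¹ where J is a Jordan canonical form, so e^{tM} = P · e^{tJ} · P⁻¹, and e^{tJ} can be computed block-by-block.

M has Jordan form
J =
  [1, 1, 0]
  [0, 1, 1]
  [0, 0, 1]
(up to reordering of blocks).

Per-block formulas:
  For a 3×3 Jordan block J_3(1): exp(t · J_3(1)) = e^(1t)·(I + t·N + (t^2/2)·N^2), where N is the 3×3 nilpotent shift.

After assembling e^{tJ} and conjugating by P, we get:

e^{tM} =
  [-3*t^2*exp(t)/2 - 3*t*exp(t) + exp(t), 9*t^2*exp(t)/2 + 9*t*exp(t), 9*t^2*exp(t)/2 + 6*t*exp(t)]
  [-t^2*exp(t)/2 - 2*t*exp(t), 3*t^2*exp(t)/2 + 6*t*exp(t) + exp(t), 3*t^2*exp(t)/2 + 5*t*exp(t)]
  [t*exp(t), -3*t*exp(t), -3*t*exp(t) + exp(t)]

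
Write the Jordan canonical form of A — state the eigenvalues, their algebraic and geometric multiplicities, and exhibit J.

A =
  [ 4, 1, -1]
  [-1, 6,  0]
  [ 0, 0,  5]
J_3(5)

The characteristic polynomial is
  det(x·I − A) = x^3 - 15*x^2 + 75*x - 125 = (x - 5)^3

Eigenvalues and multiplicities (the geometric multiplicity of λ is n − rank(A − λI), which equals the number of Jordan blocks for λ):
  λ = 5: algebraic multiplicity = 3, geometric multiplicity = 1

Determining the block sizes for each eigenvalue:
  λ = 5: one block (gm = 1), so the single block has size am = 3 → block sizes [3]

Assembling the blocks gives a Jordan form
J =
  [5, 1, 0]
  [0, 5, 1]
  [0, 0, 5]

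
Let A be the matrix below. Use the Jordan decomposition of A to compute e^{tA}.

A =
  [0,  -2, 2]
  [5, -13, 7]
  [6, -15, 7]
e^{tA} =
  [3*t^2*exp(-2*t) + 2*t*exp(-2*t) + exp(-2*t), -6*t^2*exp(-2*t) - 2*t*exp(-2*t), 4*t^2*exp(-2*t) + 2*t*exp(-2*t)]
  [-3*t^2*exp(-2*t)/2 + 5*t*exp(-2*t), 3*t^2*exp(-2*t) - 11*t*exp(-2*t) + exp(-2*t), -2*t^2*exp(-2*t) + 7*t*exp(-2*t)]
  [-9*t^2*exp(-2*t)/2 + 6*t*exp(-2*t), 9*t^2*exp(-2*t) - 15*t*exp(-2*t), -6*t^2*exp(-2*t) + 9*t*exp(-2*t) + exp(-2*t)]

Strategy: write A = P · J · P⁻¹ where J is a Jordan canonical form, so e^{tA} = P · e^{tJ} · P⁻¹, and e^{tJ} can be computed block-by-block.

A has Jordan form
J =
  [-2,  1,  0]
  [ 0, -2,  1]
  [ 0,  0, -2]
(up to reordering of blocks).

Per-block formulas:
  For a 3×3 Jordan block J_3(-2): exp(t · J_3(-2)) = e^(-2t)·(I + t·N + (t^2/2)·N^2), where N is the 3×3 nilpotent shift.

After assembling e^{tJ} and conjugating by P, we get:

e^{tA} =
  [3*t^2*exp(-2*t) + 2*t*exp(-2*t) + exp(-2*t), -6*t^2*exp(-2*t) - 2*t*exp(-2*t), 4*t^2*exp(-2*t) + 2*t*exp(-2*t)]
  [-3*t^2*exp(-2*t)/2 + 5*t*exp(-2*t), 3*t^2*exp(-2*t) - 11*t*exp(-2*t) + exp(-2*t), -2*t^2*exp(-2*t) + 7*t*exp(-2*t)]
  [-9*t^2*exp(-2*t)/2 + 6*t*exp(-2*t), 9*t^2*exp(-2*t) - 15*t*exp(-2*t), -6*t^2*exp(-2*t) + 9*t*exp(-2*t) + exp(-2*t)]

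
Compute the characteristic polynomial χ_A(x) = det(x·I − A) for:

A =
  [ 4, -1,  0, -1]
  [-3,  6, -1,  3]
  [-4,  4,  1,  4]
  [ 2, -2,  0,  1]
x^4 - 12*x^3 + 54*x^2 - 108*x + 81

Expanding det(x·I − A) (e.g. by cofactor expansion or by noting that A is similar to its Jordan form J, which has the same characteristic polynomial as A) gives
  χ_A(x) = x^4 - 12*x^3 + 54*x^2 - 108*x + 81
which factors as (x - 3)^4. The eigenvalues (with algebraic multiplicities) are λ = 3 with multiplicity 4.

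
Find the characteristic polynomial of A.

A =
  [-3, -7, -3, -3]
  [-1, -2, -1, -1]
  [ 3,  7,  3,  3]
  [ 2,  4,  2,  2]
x^4

Expanding det(x·I − A) (e.g. by cofactor expansion or by noting that A is similar to its Jordan form J, which has the same characteristic polynomial as A) gives
  χ_A(x) = x^4
which factors as x^4. The eigenvalues (with algebraic multiplicities) are λ = 0 with multiplicity 4.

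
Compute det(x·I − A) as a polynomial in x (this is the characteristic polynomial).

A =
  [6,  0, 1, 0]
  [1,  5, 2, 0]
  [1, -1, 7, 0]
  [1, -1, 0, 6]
x^4 - 24*x^3 + 216*x^2 - 864*x + 1296

Expanding det(x·I − A) (e.g. by cofactor expansion or by noting that A is similar to its Jordan form J, which has the same characteristic polynomial as A) gives
  χ_A(x) = x^4 - 24*x^3 + 216*x^2 - 864*x + 1296
which factors as (x - 6)^4. The eigenvalues (with algebraic multiplicities) are λ = 6 with multiplicity 4.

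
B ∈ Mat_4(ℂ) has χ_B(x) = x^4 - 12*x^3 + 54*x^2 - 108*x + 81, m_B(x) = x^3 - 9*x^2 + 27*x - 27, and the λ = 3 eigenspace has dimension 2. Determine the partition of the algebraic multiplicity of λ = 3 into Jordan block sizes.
Block sizes for λ = 3: [3, 1]

Step 1 — from the characteristic polynomial, algebraic multiplicity of λ = 3 is 4. From dim ker(B − (3)·I) = 2, there are exactly 2 Jordan blocks for λ = 3.
Step 2 — from the minimal polynomial, the factor (x − 3)^3 tells us the largest block for λ = 3 has size 3.
Step 3 — with total size 4, 2 blocks, and largest block 3, the block sizes (in nonincreasing order) are [3, 1].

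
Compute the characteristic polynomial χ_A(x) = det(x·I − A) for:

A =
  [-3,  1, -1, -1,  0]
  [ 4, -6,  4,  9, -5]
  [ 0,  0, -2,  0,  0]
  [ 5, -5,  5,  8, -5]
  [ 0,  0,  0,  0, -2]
x^5 + 5*x^4 - 40*x^2 - 80*x - 48

Expanding det(x·I − A) (e.g. by cofactor expansion or by noting that A is similar to its Jordan form J, which has the same characteristic polynomial as A) gives
  χ_A(x) = x^5 + 5*x^4 - 40*x^2 - 80*x - 48
which factors as (x - 3)*(x + 2)^4. The eigenvalues (with algebraic multiplicities) are λ = -2 with multiplicity 4, λ = 3 with multiplicity 1.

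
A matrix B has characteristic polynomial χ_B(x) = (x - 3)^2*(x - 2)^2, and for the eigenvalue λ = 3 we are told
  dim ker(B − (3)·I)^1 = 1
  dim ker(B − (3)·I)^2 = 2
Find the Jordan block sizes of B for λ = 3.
Block sizes for λ = 3: [2]

From the dimensions of kernels of powers, the number of Jordan blocks of size at least j is d_j − d_{j−1} where d_j = dim ker(N^j) (with d_0 = 0). Computing the differences gives [1, 1].
The number of blocks of size exactly k is (#blocks of size ≥ k) − (#blocks of size ≥ k + 1), so the partition is: 1 block(s) of size 2.
In nonincreasing order the block sizes are [2].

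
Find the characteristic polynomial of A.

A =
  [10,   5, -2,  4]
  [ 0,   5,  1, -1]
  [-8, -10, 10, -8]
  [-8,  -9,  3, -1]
x^4 - 24*x^3 + 216*x^2 - 864*x + 1296

Expanding det(x·I − A) (e.g. by cofactor expansion or by noting that A is similar to its Jordan form J, which has the same characteristic polynomial as A) gives
  χ_A(x) = x^4 - 24*x^3 + 216*x^2 - 864*x + 1296
which factors as (x - 6)^4. The eigenvalues (with algebraic multiplicities) are λ = 6 with multiplicity 4.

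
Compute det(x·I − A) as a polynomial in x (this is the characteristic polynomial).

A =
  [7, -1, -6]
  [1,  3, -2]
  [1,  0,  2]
x^3 - 12*x^2 + 48*x - 64

Expanding det(x·I − A) (e.g. by cofactor expansion or by noting that A is similar to its Jordan form J, which has the same characteristic polynomial as A) gives
  χ_A(x) = x^3 - 12*x^2 + 48*x - 64
which factors as (x - 4)^3. The eigenvalues (with algebraic multiplicities) are λ = 4 with multiplicity 3.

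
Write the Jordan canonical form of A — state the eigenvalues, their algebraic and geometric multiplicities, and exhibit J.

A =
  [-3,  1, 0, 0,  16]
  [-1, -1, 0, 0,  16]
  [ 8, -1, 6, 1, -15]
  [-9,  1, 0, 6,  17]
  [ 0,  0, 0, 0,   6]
J_2(-2) ⊕ J_3(6)

The characteristic polynomial is
  det(x·I − A) = x^5 - 14*x^4 + 40*x^3 + 144*x^2 - 432*x - 864 = (x - 6)^3*(x + 2)^2

Eigenvalues and multiplicities (the geometric multiplicity of λ is n − rank(A − λI), which equals the number of Jordan blocks for λ):
  λ = -2: algebraic multiplicity = 2, geometric multiplicity = 1
  λ = 6: algebraic multiplicity = 3, geometric multiplicity = 1

Determining the block sizes for each eigenvalue:
  λ = -2: one block (gm = 1), so the single block has size am = 2 → block sizes [2]
  λ = 6: one block (gm = 1), so the single block has size am = 3 → block sizes [3]

Assembling the blocks gives a Jordan form
J =
  [-2,  1, 0, 0, 0]
  [ 0, -2, 0, 0, 0]
  [ 0,  0, 6, 1, 0]
  [ 0,  0, 0, 6, 1]
  [ 0,  0, 0, 0, 6]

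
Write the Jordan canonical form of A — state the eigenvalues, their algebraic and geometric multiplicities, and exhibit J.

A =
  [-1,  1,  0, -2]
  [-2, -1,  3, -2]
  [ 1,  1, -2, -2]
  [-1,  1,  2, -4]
J_3(-2) ⊕ J_1(-2)

The characteristic polynomial is
  det(x·I − A) = x^4 + 8*x^3 + 24*x^2 + 32*x + 16 = (x + 2)^4

Eigenvalues and multiplicities (the geometric multiplicity of λ is n − rank(A − λI), which equals the number of Jordan blocks for λ):
  λ = -2: algebraic multiplicity = 4, geometric multiplicity = 2

Determining the block sizes for each eigenvalue:
  λ = -2: with am = 4 and gm = 2, the partition is not yet determined (e.g. several partitions of 4 into 2 parts exist). Let N = A − (-2)·I. Computing rank(N^1) = 2, rank(N^2) = 1, rank(N^3) = 0; the number of blocks of size ≥ j is rank(N^{j−1}) − rank(N^j), giving [2, 1, 1]. So we have 1 block(s) of size 3, 1 block(s) of size 1 → block sizes [3, 1]

Assembling the blocks gives a Jordan form
J =
  [-2,  1,  0,  0]
  [ 0, -2,  1,  0]
  [ 0,  0, -2,  0]
  [ 0,  0,  0, -2]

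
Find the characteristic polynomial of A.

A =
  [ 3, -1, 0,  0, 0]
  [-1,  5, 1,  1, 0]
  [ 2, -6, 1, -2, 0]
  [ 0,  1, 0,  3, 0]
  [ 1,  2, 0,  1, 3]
x^5 - 15*x^4 + 90*x^3 - 270*x^2 + 405*x - 243

Expanding det(x·I − A) (e.g. by cofactor expansion or by noting that A is similar to its Jordan form J, which has the same characteristic polynomial as A) gives
  χ_A(x) = x^5 - 15*x^4 + 90*x^3 - 270*x^2 + 405*x - 243
which factors as (x - 3)^5. The eigenvalues (with algebraic multiplicities) are λ = 3 with multiplicity 5.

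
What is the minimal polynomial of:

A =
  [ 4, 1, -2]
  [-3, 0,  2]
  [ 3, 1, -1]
x^2 - 2*x + 1

The characteristic polynomial is χ_A(x) = (x - 1)^3, so the eigenvalues are known. The minimal polynomial is
  m_A(x) = Π_λ (x − λ)^{k_λ}
where k_λ is the size of the *largest* Jordan block for λ (equivalently, the smallest k with (A − λI)^k v = 0 for every generalised eigenvector v of λ).

  λ = 1: largest Jordan block has size 2, contributing (x − 1)^2

So m_A(x) = (x - 1)^2 = x^2 - 2*x + 1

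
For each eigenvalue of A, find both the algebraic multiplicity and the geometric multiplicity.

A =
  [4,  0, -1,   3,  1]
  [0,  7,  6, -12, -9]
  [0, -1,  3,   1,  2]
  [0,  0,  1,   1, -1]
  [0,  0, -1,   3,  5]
λ = 4: alg = 5, geom = 3

Step 1 — factor the characteristic polynomial to read off the algebraic multiplicities:
  χ_A(x) = (x - 4)^5

Step 2 — compute geometric multiplicities via the rank-nullity identity g(λ) = n − rank(A − λI):
  rank(A − (4)·I) = 2, so dim ker(A − (4)·I) = n − 2 = 3

Summary:
  λ = 4: algebraic multiplicity = 5, geometric multiplicity = 3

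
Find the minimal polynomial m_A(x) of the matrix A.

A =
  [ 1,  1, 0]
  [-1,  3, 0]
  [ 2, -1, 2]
x^3 - 6*x^2 + 12*x - 8

The characteristic polynomial is χ_A(x) = (x - 2)^3, so the eigenvalues are known. The minimal polynomial is
  m_A(x) = Π_λ (x − λ)^{k_λ}
where k_λ is the size of the *largest* Jordan block for λ (equivalently, the smallest k with (A − λI)^k v = 0 for every generalised eigenvector v of λ).

  λ = 2: largest Jordan block has size 3, contributing (x − 2)^3

So m_A(x) = (x - 2)^3 = x^3 - 6*x^2 + 12*x - 8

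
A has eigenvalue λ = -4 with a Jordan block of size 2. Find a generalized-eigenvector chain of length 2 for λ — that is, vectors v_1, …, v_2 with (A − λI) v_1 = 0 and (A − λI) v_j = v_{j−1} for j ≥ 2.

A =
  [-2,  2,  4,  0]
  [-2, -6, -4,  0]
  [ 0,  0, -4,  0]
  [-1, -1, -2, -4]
A Jordan chain for λ = -4 of length 2:
v_1 = (2, -2, 0, -1)ᵀ
v_2 = (1, 0, 0, 0)ᵀ

Let N = A − (-4)·I. We want v_2 with N^2 v_2 = 0 but N^1 v_2 ≠ 0; then v_{j-1} := N · v_j for j = 2, …, 2.

Pick v_2 = (1, 0, 0, 0)ᵀ.
Then v_1 = N · v_2 = (2, -2, 0, -1)ᵀ.

Sanity check: (A − (-4)·I) v_1 = (0, 0, 0, 0)ᵀ = 0. ✓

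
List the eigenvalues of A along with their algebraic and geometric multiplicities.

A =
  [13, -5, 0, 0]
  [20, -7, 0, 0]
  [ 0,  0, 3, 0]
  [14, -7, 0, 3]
λ = 3: alg = 4, geom = 3

Step 1 — factor the characteristic polynomial to read off the algebraic multiplicities:
  χ_A(x) = (x - 3)^4

Step 2 — compute geometric multiplicities via the rank-nullity identity g(λ) = n − rank(A − λI):
  rank(A − (3)·I) = 1, so dim ker(A − (3)·I) = n − 1 = 3

Summary:
  λ = 3: algebraic multiplicity = 4, geometric multiplicity = 3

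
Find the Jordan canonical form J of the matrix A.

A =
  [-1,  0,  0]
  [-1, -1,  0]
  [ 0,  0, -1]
J_2(-1) ⊕ J_1(-1)

The characteristic polynomial is
  det(x·I − A) = x^3 + 3*x^2 + 3*x + 1 = (x + 1)^3

Eigenvalues and multiplicities (the geometric multiplicity of λ is n − rank(A − λI), which equals the number of Jordan blocks for λ):
  λ = -1: algebraic multiplicity = 3, geometric multiplicity = 2

Determining the block sizes for each eigenvalue:
  λ = -1: 2 blocks summing to 3 forces exactly one block of size 2 and the rest size 1 → block sizes [2, 1]

Assembling the blocks gives a Jordan form
J =
  [-1,  1,  0]
  [ 0, -1,  0]
  [ 0,  0, -1]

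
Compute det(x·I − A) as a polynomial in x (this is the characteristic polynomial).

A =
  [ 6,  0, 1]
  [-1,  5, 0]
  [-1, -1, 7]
x^3 - 18*x^2 + 108*x - 216

Expanding det(x·I − A) (e.g. by cofactor expansion or by noting that A is similar to its Jordan form J, which has the same characteristic polynomial as A) gives
  χ_A(x) = x^3 - 18*x^2 + 108*x - 216
which factors as (x - 6)^3. The eigenvalues (with algebraic multiplicities) are λ = 6 with multiplicity 3.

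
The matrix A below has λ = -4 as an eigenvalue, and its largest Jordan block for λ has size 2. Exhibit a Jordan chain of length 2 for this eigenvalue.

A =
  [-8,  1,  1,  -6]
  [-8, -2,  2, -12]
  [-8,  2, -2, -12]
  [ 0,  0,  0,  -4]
A Jordan chain for λ = -4 of length 2:
v_1 = (-4, -8, -8, 0)ᵀ
v_2 = (1, 0, 0, 0)ᵀ

Let N = A − (-4)·I. We want v_2 with N^2 v_2 = 0 but N^1 v_2 ≠ 0; then v_{j-1} := N · v_j for j = 2, …, 2.

Pick v_2 = (1, 0, 0, 0)ᵀ.
Then v_1 = N · v_2 = (-4, -8, -8, 0)ᵀ.

Sanity check: (A − (-4)·I) v_1 = (0, 0, 0, 0)ᵀ = 0. ✓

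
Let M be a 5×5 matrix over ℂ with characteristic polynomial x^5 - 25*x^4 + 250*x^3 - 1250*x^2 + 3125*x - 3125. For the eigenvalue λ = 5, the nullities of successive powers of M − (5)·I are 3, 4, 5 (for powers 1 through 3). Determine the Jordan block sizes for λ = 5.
Block sizes for λ = 5: [3, 1, 1]

From the dimensions of kernels of powers, the number of Jordan blocks of size at least j is d_j − d_{j−1} where d_j = dim ker(N^j) (with d_0 = 0). Computing the differences gives [3, 1, 1].
The number of blocks of size exactly k is (#blocks of size ≥ k) − (#blocks of size ≥ k + 1), so the partition is: 2 block(s) of size 1, 1 block(s) of size 3.
In nonincreasing order the block sizes are [3, 1, 1].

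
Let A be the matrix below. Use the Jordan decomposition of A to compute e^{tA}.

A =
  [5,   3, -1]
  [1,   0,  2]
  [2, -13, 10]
e^{tA} =
  [t^2*exp(5*t)/2 + exp(5*t), -t^2*exp(5*t) + 3*t*exp(5*t), t^2*exp(5*t)/2 - t*exp(5*t)]
  [-t^2*exp(5*t)/2 + t*exp(5*t), t^2*exp(5*t) - 5*t*exp(5*t) + exp(5*t), -t^2*exp(5*t)/2 + 2*t*exp(5*t)]
  [-3*t^2*exp(5*t)/2 + 2*t*exp(5*t), 3*t^2*exp(5*t) - 13*t*exp(5*t), -3*t^2*exp(5*t)/2 + 5*t*exp(5*t) + exp(5*t)]

Strategy: write A = P · J · P⁻¹ where J is a Jordan canonical form, so e^{tA} = P · e^{tJ} · P⁻¹, and e^{tJ} can be computed block-by-block.

A has Jordan form
J =
  [5, 1, 0]
  [0, 5, 1]
  [0, 0, 5]
(up to reordering of blocks).

Per-block formulas:
  For a 3×3 Jordan block J_3(5): exp(t · J_3(5)) = e^(5t)·(I + t·N + (t^2/2)·N^2), where N is the 3×3 nilpotent shift.

After assembling e^{tJ} and conjugating by P, we get:

e^{tA} =
  [t^2*exp(5*t)/2 + exp(5*t), -t^2*exp(5*t) + 3*t*exp(5*t), t^2*exp(5*t)/2 - t*exp(5*t)]
  [-t^2*exp(5*t)/2 + t*exp(5*t), t^2*exp(5*t) - 5*t*exp(5*t) + exp(5*t), -t^2*exp(5*t)/2 + 2*t*exp(5*t)]
  [-3*t^2*exp(5*t)/2 + 2*t*exp(5*t), 3*t^2*exp(5*t) - 13*t*exp(5*t), -3*t^2*exp(5*t)/2 + 5*t*exp(5*t) + exp(5*t)]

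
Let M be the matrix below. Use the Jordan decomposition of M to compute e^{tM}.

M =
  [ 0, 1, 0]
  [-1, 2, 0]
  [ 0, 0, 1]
e^{tM} =
  [-t*exp(t) + exp(t), t*exp(t), 0]
  [-t*exp(t), t*exp(t) + exp(t), 0]
  [0, 0, exp(t)]

Strategy: write M = P · J · P⁻¹ where J is a Jordan canonical form, so e^{tM} = P · e^{tJ} · P⁻¹, and e^{tJ} can be computed block-by-block.

M has Jordan form
J =
  [1, 1, 0]
  [0, 1, 0]
  [0, 0, 1]
(up to reordering of blocks).

Per-block formulas:
  For a 1×1 block at λ = 1: exp(t · [1]) = [e^(1t)].
  For a 2×2 Jordan block J_2(1): exp(t · J_2(1)) = e^(1t)·(I + t·N), where N is the 2×2 nilpotent shift.

After assembling e^{tJ} and conjugating by P, we get:

e^{tM} =
  [-t*exp(t) + exp(t), t*exp(t), 0]
  [-t*exp(t), t*exp(t) + exp(t), 0]
  [0, 0, exp(t)]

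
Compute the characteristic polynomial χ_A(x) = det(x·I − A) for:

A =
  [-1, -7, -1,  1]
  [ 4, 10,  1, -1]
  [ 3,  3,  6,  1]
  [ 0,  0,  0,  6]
x^4 - 21*x^3 + 162*x^2 - 540*x + 648

Expanding det(x·I − A) (e.g. by cofactor expansion or by noting that A is similar to its Jordan form J, which has the same characteristic polynomial as A) gives
  χ_A(x) = x^4 - 21*x^3 + 162*x^2 - 540*x + 648
which factors as (x - 6)^3*(x - 3). The eigenvalues (with algebraic multiplicities) are λ = 3 with multiplicity 1, λ = 6 with multiplicity 3.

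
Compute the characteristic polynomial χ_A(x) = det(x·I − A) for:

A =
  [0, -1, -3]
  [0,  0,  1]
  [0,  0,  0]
x^3

Expanding det(x·I − A) (e.g. by cofactor expansion or by noting that A is similar to its Jordan form J, which has the same characteristic polynomial as A) gives
  χ_A(x) = x^3
which factors as x^3. The eigenvalues (with algebraic multiplicities) are λ = 0 with multiplicity 3.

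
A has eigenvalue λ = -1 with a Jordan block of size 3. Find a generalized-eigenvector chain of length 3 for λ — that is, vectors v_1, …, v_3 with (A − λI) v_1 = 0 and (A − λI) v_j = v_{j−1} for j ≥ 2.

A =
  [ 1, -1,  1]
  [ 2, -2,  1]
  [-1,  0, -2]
A Jordan chain for λ = -1 of length 3:
v_1 = (1, 1, -1)ᵀ
v_2 = (2, 2, -1)ᵀ
v_3 = (1, 0, 0)ᵀ

Let N = A − (-1)·I. We want v_3 with N^3 v_3 = 0 but N^2 v_3 ≠ 0; then v_{j-1} := N · v_j for j = 3, …, 2.

Pick v_3 = (1, 0, 0)ᵀ.
Then v_2 = N · v_3 = (2, 2, -1)ᵀ.
Then v_1 = N · v_2 = (1, 1, -1)ᵀ.

Sanity check: (A − (-1)·I) v_1 = (0, 0, 0)ᵀ = 0. ✓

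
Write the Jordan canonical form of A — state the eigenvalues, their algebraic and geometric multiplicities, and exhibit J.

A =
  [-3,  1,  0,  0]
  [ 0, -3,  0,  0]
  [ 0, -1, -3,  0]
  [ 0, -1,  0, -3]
J_2(-3) ⊕ J_1(-3) ⊕ J_1(-3)

The characteristic polynomial is
  det(x·I − A) = x^4 + 12*x^3 + 54*x^2 + 108*x + 81 = (x + 3)^4

Eigenvalues and multiplicities (the geometric multiplicity of λ is n − rank(A − λI), which equals the number of Jordan blocks for λ):
  λ = -3: algebraic multiplicity = 4, geometric multiplicity = 3

Determining the block sizes for each eigenvalue:
  λ = -3: 3 blocks summing to 4 forces exactly one block of size 2 and the rest size 1 → block sizes [2, 1, 1]

Assembling the blocks gives a Jordan form
J =
  [-3,  1,  0,  0]
  [ 0, -3,  0,  0]
  [ 0,  0, -3,  0]
  [ 0,  0,  0, -3]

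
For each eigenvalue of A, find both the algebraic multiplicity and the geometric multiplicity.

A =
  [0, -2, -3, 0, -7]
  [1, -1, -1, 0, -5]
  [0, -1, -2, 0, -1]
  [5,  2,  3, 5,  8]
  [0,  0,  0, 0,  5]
λ = -1: alg = 3, geom = 1; λ = 5: alg = 2, geom = 1

Step 1 — factor the characteristic polynomial to read off the algebraic multiplicities:
  χ_A(x) = (x - 5)^2*(x + 1)^3

Step 2 — compute geometric multiplicities via the rank-nullity identity g(λ) = n − rank(A − λI):
  rank(A − (-1)·I) = 4, so dim ker(A − (-1)·I) = n − 4 = 1
  rank(A − (5)·I) = 4, so dim ker(A − (5)·I) = n − 4 = 1

Summary:
  λ = -1: algebraic multiplicity = 3, geometric multiplicity = 1
  λ = 5: algebraic multiplicity = 2, geometric multiplicity = 1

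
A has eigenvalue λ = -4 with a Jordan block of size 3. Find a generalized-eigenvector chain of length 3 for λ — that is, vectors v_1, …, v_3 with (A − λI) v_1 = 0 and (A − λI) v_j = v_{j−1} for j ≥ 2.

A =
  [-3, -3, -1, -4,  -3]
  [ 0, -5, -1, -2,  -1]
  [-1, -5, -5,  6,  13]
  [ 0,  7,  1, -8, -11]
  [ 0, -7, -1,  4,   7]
A Jordan chain for λ = -4 of length 3:
v_1 = (2, 1, 0, -1, 1)ᵀ
v_2 = (1, 0, -1, 0, 0)ᵀ
v_3 = (1, 0, 0, 0, 0)ᵀ

Let N = A − (-4)·I. We want v_3 with N^3 v_3 = 0 but N^2 v_3 ≠ 0; then v_{j-1} := N · v_j for j = 3, …, 2.

Pick v_3 = (1, 0, 0, 0, 0)ᵀ.
Then v_2 = N · v_3 = (1, 0, -1, 0, 0)ᵀ.
Then v_1 = N · v_2 = (2, 1, 0, -1, 1)ᵀ.

Sanity check: (A − (-4)·I) v_1 = (0, 0, 0, 0, 0)ᵀ = 0. ✓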